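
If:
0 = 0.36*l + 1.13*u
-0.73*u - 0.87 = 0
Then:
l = 3.74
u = -1.19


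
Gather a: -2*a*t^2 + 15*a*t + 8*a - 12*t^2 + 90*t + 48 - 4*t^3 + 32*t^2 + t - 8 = a*(-2*t^2 + 15*t + 8) - 4*t^3 + 20*t^2 + 91*t + 40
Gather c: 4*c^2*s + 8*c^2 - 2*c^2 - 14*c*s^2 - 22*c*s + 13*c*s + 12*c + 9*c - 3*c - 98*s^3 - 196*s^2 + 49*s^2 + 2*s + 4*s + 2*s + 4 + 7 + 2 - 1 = c^2*(4*s + 6) + c*(-14*s^2 - 9*s + 18) - 98*s^3 - 147*s^2 + 8*s + 12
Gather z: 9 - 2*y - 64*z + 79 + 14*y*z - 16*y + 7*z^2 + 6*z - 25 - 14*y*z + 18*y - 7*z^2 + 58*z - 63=0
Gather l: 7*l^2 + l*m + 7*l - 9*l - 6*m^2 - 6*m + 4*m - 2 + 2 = 7*l^2 + l*(m - 2) - 6*m^2 - 2*m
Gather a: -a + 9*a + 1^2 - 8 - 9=8*a - 16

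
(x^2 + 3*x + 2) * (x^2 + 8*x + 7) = x^4 + 11*x^3 + 33*x^2 + 37*x + 14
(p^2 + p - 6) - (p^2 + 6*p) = -5*p - 6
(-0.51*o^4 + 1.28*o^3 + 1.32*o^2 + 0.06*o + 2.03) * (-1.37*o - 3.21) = 0.6987*o^5 - 0.1165*o^4 - 5.9172*o^3 - 4.3194*o^2 - 2.9737*o - 6.5163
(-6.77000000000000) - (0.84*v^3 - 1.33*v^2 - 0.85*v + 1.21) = -0.84*v^3 + 1.33*v^2 + 0.85*v - 7.98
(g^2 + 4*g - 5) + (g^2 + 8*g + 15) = 2*g^2 + 12*g + 10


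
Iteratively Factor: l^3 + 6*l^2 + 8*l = (l + 2)*(l^2 + 4*l) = (l + 2)*(l + 4)*(l)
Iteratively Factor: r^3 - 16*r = (r)*(r^2 - 16) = r*(r - 4)*(r + 4)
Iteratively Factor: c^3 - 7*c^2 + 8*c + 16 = (c - 4)*(c^2 - 3*c - 4) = (c - 4)*(c + 1)*(c - 4)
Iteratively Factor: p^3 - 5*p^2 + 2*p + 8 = (p + 1)*(p^2 - 6*p + 8) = (p - 2)*(p + 1)*(p - 4)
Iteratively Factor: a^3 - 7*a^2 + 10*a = (a)*(a^2 - 7*a + 10) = a*(a - 2)*(a - 5)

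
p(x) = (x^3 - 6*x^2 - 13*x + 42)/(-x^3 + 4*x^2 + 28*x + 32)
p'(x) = (3*x^2 - 12*x - 13)/(-x^3 + 4*x^2 + 28*x + 32) + (3*x^2 - 8*x - 28)*(x^3 - 6*x^2 - 13*x + 42)/(-x^3 + 4*x^2 + 28*x + 32)^2 = 2*(-x^3 + 17*x^2 + 19*x - 398)/(x^5 - 10*x^4 - 20*x^3 + 200*x^2 + 640*x + 512)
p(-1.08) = 6.22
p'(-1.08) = -12.38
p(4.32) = -0.31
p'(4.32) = -0.05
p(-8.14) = -1.30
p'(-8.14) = -0.04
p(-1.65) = 36.06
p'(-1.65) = -189.64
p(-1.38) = 12.73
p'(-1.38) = -37.12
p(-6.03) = -1.39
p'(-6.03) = -0.05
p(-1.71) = 51.05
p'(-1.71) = -326.84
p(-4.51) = -1.44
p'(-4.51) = 0.04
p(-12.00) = -1.20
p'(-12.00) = -0.02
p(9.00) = -1.39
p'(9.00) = 0.63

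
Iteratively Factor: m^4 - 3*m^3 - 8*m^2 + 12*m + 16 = (m + 1)*(m^3 - 4*m^2 - 4*m + 16) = (m - 4)*(m + 1)*(m^2 - 4) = (m - 4)*(m + 1)*(m + 2)*(m - 2)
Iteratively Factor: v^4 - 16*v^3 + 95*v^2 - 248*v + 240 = (v - 5)*(v^3 - 11*v^2 + 40*v - 48) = (v - 5)*(v - 3)*(v^2 - 8*v + 16) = (v - 5)*(v - 4)*(v - 3)*(v - 4)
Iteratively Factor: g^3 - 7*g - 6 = (g + 2)*(g^2 - 2*g - 3) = (g - 3)*(g + 2)*(g + 1)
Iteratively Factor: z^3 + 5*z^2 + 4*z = (z + 4)*(z^2 + z) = (z + 1)*(z + 4)*(z)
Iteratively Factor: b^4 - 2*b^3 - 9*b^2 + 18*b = (b - 2)*(b^3 - 9*b) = (b - 3)*(b - 2)*(b^2 + 3*b) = b*(b - 3)*(b - 2)*(b + 3)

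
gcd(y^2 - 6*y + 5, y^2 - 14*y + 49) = 1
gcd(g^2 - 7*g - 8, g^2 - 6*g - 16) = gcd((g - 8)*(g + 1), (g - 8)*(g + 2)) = g - 8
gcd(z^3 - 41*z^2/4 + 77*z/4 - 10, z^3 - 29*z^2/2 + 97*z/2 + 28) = z - 8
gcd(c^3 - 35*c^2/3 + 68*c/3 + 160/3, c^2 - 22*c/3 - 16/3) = c - 8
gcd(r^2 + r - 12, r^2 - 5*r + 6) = r - 3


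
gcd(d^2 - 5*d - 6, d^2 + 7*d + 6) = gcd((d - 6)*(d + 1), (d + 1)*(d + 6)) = d + 1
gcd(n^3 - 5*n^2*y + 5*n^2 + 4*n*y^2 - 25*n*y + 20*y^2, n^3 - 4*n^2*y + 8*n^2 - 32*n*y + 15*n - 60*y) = -n^2 + 4*n*y - 5*n + 20*y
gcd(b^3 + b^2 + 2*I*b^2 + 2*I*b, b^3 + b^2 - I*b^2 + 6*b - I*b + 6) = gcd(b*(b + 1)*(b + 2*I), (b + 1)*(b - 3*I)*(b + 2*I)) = b^2 + b*(1 + 2*I) + 2*I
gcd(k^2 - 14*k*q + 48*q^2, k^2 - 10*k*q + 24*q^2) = -k + 6*q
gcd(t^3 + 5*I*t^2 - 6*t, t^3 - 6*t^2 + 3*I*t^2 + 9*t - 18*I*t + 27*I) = t + 3*I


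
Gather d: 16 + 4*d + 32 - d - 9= 3*d + 39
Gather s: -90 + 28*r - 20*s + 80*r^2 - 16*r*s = 80*r^2 + 28*r + s*(-16*r - 20) - 90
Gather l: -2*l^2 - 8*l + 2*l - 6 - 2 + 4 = -2*l^2 - 6*l - 4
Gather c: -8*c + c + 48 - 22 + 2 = 28 - 7*c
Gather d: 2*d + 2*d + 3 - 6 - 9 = 4*d - 12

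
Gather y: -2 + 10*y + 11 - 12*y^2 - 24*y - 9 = -12*y^2 - 14*y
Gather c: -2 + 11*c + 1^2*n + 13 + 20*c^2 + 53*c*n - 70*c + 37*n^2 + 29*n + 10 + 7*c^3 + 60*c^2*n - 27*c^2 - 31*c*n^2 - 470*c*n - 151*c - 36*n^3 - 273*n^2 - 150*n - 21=7*c^3 + c^2*(60*n - 7) + c*(-31*n^2 - 417*n - 210) - 36*n^3 - 236*n^2 - 120*n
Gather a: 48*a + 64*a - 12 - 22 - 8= 112*a - 42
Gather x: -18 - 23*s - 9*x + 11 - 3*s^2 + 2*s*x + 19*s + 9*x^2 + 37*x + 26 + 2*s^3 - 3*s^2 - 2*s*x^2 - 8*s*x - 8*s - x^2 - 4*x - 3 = 2*s^3 - 6*s^2 - 12*s + x^2*(8 - 2*s) + x*(24 - 6*s) + 16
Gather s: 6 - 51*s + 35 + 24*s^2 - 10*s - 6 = 24*s^2 - 61*s + 35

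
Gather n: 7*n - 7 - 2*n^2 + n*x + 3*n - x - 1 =-2*n^2 + n*(x + 10) - x - 8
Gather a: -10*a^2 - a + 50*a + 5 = -10*a^2 + 49*a + 5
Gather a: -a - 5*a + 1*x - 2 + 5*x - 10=-6*a + 6*x - 12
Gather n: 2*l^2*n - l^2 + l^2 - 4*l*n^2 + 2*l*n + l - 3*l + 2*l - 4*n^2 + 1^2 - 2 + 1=n^2*(-4*l - 4) + n*(2*l^2 + 2*l)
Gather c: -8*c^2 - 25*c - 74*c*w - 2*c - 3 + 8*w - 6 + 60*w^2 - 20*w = -8*c^2 + c*(-74*w - 27) + 60*w^2 - 12*w - 9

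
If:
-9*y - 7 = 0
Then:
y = -7/9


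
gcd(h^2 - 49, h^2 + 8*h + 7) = h + 7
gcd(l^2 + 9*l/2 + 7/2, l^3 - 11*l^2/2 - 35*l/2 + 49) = l + 7/2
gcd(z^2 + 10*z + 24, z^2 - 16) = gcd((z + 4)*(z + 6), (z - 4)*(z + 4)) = z + 4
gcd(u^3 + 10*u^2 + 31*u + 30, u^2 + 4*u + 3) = u + 3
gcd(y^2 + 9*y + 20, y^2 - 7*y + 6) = 1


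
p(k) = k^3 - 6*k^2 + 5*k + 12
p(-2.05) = -32.08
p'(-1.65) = 32.97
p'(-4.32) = 112.83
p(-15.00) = -4788.00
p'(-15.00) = 860.00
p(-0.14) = 11.18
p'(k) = 3*k^2 - 12*k + 5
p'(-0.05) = 5.61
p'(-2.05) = 42.21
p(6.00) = 42.00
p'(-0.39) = 10.14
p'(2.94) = -4.35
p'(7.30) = 77.27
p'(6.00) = 41.00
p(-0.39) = 9.08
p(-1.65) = -17.08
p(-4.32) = -202.20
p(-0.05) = 11.73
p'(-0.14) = 6.74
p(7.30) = 117.78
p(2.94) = 0.25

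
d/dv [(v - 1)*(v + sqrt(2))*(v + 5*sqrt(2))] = 3*v^2 - 2*v + 12*sqrt(2)*v - 6*sqrt(2) + 10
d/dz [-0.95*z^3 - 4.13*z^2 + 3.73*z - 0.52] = -2.85*z^2 - 8.26*z + 3.73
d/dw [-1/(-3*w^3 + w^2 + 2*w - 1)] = (-9*w^2 + 2*w + 2)/(3*w^3 - w^2 - 2*w + 1)^2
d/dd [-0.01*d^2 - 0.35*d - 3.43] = -0.02*d - 0.35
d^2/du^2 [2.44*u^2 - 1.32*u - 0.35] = 4.88000000000000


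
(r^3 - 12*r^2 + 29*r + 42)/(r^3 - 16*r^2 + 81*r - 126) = (r + 1)/(r - 3)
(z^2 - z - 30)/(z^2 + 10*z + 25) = (z - 6)/(z + 5)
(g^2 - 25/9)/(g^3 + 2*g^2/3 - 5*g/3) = (g - 5/3)/(g*(g - 1))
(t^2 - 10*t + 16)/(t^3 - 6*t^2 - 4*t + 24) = (t - 8)/(t^2 - 4*t - 12)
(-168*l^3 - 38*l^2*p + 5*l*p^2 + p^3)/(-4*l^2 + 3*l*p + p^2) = (-42*l^2 + l*p + p^2)/(-l + p)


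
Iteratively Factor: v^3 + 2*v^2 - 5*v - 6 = (v + 1)*(v^2 + v - 6) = (v - 2)*(v + 1)*(v + 3)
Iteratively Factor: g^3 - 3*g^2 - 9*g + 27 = (g - 3)*(g^2 - 9) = (g - 3)*(g + 3)*(g - 3)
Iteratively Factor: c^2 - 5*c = (c)*(c - 5)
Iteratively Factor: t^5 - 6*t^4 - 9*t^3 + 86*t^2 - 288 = (t - 4)*(t^4 - 2*t^3 - 17*t^2 + 18*t + 72) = (t - 4)^2*(t^3 + 2*t^2 - 9*t - 18) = (t - 4)^2*(t + 2)*(t^2 - 9) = (t - 4)^2*(t - 3)*(t + 2)*(t + 3)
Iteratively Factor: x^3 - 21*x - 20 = (x - 5)*(x^2 + 5*x + 4) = (x - 5)*(x + 4)*(x + 1)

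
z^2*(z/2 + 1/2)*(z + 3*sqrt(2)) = z^4/2 + z^3/2 + 3*sqrt(2)*z^3/2 + 3*sqrt(2)*z^2/2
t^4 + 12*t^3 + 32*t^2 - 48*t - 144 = (t - 2)*(t + 2)*(t + 6)^2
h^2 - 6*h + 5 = (h - 5)*(h - 1)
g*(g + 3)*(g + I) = g^3 + 3*g^2 + I*g^2 + 3*I*g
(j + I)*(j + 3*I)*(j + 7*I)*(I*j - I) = I*j^4 - 11*j^3 - I*j^3 + 11*j^2 - 31*I*j^2 + 21*j + 31*I*j - 21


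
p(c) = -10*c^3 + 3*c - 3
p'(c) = 3 - 30*c^2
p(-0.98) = 3.47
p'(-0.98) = -25.81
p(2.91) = -240.69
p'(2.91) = -251.04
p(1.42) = -27.37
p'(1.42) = -57.49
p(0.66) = -3.89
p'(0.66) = -10.07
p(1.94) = -70.19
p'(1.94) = -109.91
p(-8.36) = 5814.69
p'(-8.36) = -2093.69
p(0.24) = -2.42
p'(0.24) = 1.27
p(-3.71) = 496.52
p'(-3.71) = -409.92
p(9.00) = -7266.00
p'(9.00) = -2427.00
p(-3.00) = 258.00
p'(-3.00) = -267.00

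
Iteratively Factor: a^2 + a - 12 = (a + 4)*(a - 3)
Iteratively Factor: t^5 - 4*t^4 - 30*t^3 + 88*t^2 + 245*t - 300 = (t + 3)*(t^4 - 7*t^3 - 9*t^2 + 115*t - 100) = (t - 5)*(t + 3)*(t^3 - 2*t^2 - 19*t + 20) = (t - 5)^2*(t + 3)*(t^2 + 3*t - 4) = (t - 5)^2*(t - 1)*(t + 3)*(t + 4)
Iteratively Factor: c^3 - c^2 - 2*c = (c - 2)*(c^2 + c) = c*(c - 2)*(c + 1)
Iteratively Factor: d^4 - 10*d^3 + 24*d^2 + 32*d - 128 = (d - 4)*(d^3 - 6*d^2 + 32) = (d - 4)^2*(d^2 - 2*d - 8) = (d - 4)^2*(d + 2)*(d - 4)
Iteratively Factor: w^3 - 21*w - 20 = (w - 5)*(w^2 + 5*w + 4) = (w - 5)*(w + 1)*(w + 4)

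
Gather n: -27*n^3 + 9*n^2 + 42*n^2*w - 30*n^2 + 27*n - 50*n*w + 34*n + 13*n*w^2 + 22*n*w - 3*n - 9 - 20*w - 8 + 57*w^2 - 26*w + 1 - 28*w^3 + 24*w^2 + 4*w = -27*n^3 + n^2*(42*w - 21) + n*(13*w^2 - 28*w + 58) - 28*w^3 + 81*w^2 - 42*w - 16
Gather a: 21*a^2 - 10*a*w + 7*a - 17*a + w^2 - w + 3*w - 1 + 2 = 21*a^2 + a*(-10*w - 10) + w^2 + 2*w + 1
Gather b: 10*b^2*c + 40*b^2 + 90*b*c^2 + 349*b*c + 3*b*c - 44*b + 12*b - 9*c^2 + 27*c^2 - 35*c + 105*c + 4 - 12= b^2*(10*c + 40) + b*(90*c^2 + 352*c - 32) + 18*c^2 + 70*c - 8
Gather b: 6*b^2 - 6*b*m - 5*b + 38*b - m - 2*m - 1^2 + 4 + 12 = 6*b^2 + b*(33 - 6*m) - 3*m + 15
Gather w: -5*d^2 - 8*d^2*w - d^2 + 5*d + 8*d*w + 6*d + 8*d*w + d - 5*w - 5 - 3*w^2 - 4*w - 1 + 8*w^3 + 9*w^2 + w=-6*d^2 + 12*d + 8*w^3 + 6*w^2 + w*(-8*d^2 + 16*d - 8) - 6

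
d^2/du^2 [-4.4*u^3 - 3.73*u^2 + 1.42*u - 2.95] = -26.4*u - 7.46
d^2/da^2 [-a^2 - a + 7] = -2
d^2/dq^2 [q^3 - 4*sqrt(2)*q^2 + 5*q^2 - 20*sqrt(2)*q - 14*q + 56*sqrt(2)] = 6*q - 8*sqrt(2) + 10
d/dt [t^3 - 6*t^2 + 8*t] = 3*t^2 - 12*t + 8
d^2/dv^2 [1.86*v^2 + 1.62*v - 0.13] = 3.72000000000000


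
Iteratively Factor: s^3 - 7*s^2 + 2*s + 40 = (s - 4)*(s^2 - 3*s - 10) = (s - 4)*(s + 2)*(s - 5)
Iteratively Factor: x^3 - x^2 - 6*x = (x + 2)*(x^2 - 3*x) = x*(x + 2)*(x - 3)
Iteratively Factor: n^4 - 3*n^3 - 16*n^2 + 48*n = (n - 4)*(n^3 + n^2 - 12*n) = (n - 4)*(n + 4)*(n^2 - 3*n) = n*(n - 4)*(n + 4)*(n - 3)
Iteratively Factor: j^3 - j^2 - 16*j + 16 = (j + 4)*(j^2 - 5*j + 4) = (j - 1)*(j + 4)*(j - 4)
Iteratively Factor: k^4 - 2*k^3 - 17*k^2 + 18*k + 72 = (k + 2)*(k^3 - 4*k^2 - 9*k + 36) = (k + 2)*(k + 3)*(k^2 - 7*k + 12) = (k - 4)*(k + 2)*(k + 3)*(k - 3)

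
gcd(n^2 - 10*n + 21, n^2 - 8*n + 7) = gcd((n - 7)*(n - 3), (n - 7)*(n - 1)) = n - 7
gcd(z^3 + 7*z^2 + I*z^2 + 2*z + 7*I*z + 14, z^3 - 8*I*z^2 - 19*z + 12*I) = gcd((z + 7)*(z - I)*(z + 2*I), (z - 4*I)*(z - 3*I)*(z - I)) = z - I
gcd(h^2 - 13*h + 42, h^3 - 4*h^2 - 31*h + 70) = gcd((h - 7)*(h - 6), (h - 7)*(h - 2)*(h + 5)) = h - 7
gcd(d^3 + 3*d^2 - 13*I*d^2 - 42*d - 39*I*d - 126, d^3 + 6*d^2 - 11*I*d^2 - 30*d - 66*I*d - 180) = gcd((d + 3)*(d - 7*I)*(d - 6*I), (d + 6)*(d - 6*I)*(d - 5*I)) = d - 6*I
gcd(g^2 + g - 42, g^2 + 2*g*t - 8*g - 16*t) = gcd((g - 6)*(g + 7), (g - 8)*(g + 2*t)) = 1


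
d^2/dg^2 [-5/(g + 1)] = -10/(g + 1)^3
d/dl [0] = 0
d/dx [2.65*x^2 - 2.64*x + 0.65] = 5.3*x - 2.64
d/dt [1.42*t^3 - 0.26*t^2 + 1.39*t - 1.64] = 4.26*t^2 - 0.52*t + 1.39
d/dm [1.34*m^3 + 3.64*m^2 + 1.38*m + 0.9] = 4.02*m^2 + 7.28*m + 1.38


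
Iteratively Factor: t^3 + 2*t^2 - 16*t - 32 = (t + 4)*(t^2 - 2*t - 8) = (t + 2)*(t + 4)*(t - 4)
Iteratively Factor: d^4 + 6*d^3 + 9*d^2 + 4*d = (d)*(d^3 + 6*d^2 + 9*d + 4) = d*(d + 1)*(d^2 + 5*d + 4) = d*(d + 1)^2*(d + 4)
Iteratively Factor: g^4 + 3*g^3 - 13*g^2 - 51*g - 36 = (g + 1)*(g^3 + 2*g^2 - 15*g - 36) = (g + 1)*(g + 3)*(g^2 - g - 12) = (g + 1)*(g + 3)^2*(g - 4)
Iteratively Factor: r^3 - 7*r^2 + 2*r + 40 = (r + 2)*(r^2 - 9*r + 20) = (r - 4)*(r + 2)*(r - 5)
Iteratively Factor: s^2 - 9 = (s + 3)*(s - 3)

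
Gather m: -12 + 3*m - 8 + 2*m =5*m - 20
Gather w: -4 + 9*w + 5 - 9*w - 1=0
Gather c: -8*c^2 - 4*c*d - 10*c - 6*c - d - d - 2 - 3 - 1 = -8*c^2 + c*(-4*d - 16) - 2*d - 6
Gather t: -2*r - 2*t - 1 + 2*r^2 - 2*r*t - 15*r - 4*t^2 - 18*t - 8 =2*r^2 - 17*r - 4*t^2 + t*(-2*r - 20) - 9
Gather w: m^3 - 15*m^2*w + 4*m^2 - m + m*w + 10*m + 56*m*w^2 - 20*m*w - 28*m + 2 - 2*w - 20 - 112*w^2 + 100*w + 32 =m^3 + 4*m^2 - 19*m + w^2*(56*m - 112) + w*(-15*m^2 - 19*m + 98) + 14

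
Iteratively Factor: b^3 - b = (b)*(b^2 - 1) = b*(b + 1)*(b - 1)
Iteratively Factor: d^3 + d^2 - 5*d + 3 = (d - 1)*(d^2 + 2*d - 3) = (d - 1)*(d + 3)*(d - 1)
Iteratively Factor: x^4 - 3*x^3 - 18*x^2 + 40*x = (x + 4)*(x^3 - 7*x^2 + 10*x) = (x - 5)*(x + 4)*(x^2 - 2*x) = x*(x - 5)*(x + 4)*(x - 2)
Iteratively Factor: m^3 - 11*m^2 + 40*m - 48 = (m - 4)*(m^2 - 7*m + 12) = (m - 4)*(m - 3)*(m - 4)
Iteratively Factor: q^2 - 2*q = (q)*(q - 2)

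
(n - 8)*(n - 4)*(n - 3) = n^3 - 15*n^2 + 68*n - 96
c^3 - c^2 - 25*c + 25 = (c - 5)*(c - 1)*(c + 5)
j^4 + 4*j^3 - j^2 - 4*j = j*(j - 1)*(j + 1)*(j + 4)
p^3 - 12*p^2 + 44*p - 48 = (p - 6)*(p - 4)*(p - 2)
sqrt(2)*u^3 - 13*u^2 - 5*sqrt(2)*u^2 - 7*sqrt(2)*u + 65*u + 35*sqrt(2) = (u - 5)*(u - 7*sqrt(2))*(sqrt(2)*u + 1)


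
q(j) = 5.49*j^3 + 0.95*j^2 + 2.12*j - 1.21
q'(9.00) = 1353.29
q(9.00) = 4097.03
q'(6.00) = 606.44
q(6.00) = 1231.55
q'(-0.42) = 4.23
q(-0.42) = -2.34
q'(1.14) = 25.69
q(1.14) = 10.58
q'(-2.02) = 65.49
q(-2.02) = -46.87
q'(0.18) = 3.00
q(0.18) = -0.77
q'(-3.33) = 178.43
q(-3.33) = -200.46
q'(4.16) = 295.05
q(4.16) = 419.28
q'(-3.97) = 254.16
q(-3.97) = -338.17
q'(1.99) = 71.12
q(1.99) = 50.04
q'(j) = 16.47*j^2 + 1.9*j + 2.12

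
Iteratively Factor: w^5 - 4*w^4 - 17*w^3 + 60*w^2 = (w - 3)*(w^4 - w^3 - 20*w^2) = (w - 3)*(w + 4)*(w^3 - 5*w^2) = w*(w - 3)*(w + 4)*(w^2 - 5*w) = w^2*(w - 3)*(w + 4)*(w - 5)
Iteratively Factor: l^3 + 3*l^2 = (l)*(l^2 + 3*l) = l^2*(l + 3)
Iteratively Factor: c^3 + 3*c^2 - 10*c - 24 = (c - 3)*(c^2 + 6*c + 8) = (c - 3)*(c + 4)*(c + 2)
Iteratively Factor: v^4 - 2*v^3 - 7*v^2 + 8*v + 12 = (v + 1)*(v^3 - 3*v^2 - 4*v + 12) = (v - 3)*(v + 1)*(v^2 - 4) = (v - 3)*(v - 2)*(v + 1)*(v + 2)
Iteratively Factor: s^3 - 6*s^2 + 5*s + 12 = (s + 1)*(s^2 - 7*s + 12) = (s - 3)*(s + 1)*(s - 4)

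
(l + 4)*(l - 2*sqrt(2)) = l^2 - 2*sqrt(2)*l + 4*l - 8*sqrt(2)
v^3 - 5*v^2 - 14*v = v*(v - 7)*(v + 2)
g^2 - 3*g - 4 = (g - 4)*(g + 1)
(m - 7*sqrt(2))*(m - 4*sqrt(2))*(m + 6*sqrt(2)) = m^3 - 5*sqrt(2)*m^2 - 76*m + 336*sqrt(2)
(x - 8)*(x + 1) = x^2 - 7*x - 8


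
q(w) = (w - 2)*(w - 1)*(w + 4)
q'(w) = (w - 2)*(w - 1) + (w - 2)*(w + 4) + (w - 1)*(w + 4) = 3*w^2 + 2*w - 10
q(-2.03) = 24.06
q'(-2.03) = -1.70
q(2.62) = 6.65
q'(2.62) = 15.83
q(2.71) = 8.15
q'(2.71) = 17.45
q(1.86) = -0.71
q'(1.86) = 4.10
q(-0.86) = 16.70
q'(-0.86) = -9.50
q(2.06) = 0.39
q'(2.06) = 6.85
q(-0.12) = 9.21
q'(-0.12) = -10.20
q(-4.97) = -40.36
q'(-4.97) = 54.16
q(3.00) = 14.00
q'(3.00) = 23.00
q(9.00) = 728.00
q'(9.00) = 251.00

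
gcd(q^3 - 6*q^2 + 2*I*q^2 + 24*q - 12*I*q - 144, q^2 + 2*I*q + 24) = q^2 + 2*I*q + 24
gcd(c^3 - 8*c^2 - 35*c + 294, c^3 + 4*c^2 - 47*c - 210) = c^2 - c - 42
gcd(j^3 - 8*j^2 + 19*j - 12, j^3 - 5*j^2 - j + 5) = j - 1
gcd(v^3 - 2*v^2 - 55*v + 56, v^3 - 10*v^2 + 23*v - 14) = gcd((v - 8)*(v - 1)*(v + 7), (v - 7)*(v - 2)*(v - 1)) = v - 1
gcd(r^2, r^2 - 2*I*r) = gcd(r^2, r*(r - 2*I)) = r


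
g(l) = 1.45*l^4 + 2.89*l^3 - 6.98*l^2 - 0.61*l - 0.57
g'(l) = 5.8*l^3 + 8.67*l^2 - 13.96*l - 0.61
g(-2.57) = -30.91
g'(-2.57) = -5.92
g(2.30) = 36.84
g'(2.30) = 83.71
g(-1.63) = -20.40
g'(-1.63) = 20.06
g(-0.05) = -0.56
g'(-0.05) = 0.11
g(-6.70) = 1742.89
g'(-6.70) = -1262.31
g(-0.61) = -3.25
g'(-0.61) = 9.82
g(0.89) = -3.69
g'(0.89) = -2.08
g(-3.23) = -10.98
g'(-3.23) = -60.52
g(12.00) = 34048.11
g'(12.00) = 11102.75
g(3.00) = 130.26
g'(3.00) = 192.14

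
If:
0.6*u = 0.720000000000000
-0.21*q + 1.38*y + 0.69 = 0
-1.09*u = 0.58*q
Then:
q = -2.26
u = 1.20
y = -0.84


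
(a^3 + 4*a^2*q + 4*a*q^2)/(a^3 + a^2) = (a^2 + 4*a*q + 4*q^2)/(a*(a + 1))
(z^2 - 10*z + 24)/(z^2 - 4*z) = (z - 6)/z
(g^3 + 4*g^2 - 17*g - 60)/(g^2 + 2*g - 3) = (g^2 + g - 20)/(g - 1)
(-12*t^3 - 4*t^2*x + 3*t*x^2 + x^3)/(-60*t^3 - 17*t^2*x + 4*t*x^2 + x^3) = (-4*t^2 + x^2)/(-20*t^2 + t*x + x^2)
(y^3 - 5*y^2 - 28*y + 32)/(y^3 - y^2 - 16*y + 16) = (y - 8)/(y - 4)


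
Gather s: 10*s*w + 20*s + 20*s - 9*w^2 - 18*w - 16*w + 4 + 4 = s*(10*w + 40) - 9*w^2 - 34*w + 8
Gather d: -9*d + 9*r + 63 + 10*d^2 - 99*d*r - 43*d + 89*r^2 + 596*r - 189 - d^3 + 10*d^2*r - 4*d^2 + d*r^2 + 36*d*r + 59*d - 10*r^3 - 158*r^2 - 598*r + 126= -d^3 + d^2*(10*r + 6) + d*(r^2 - 63*r + 7) - 10*r^3 - 69*r^2 + 7*r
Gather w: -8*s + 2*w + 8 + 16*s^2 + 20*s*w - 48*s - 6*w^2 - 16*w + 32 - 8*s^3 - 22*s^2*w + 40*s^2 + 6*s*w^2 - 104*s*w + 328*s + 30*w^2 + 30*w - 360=-8*s^3 + 56*s^2 + 272*s + w^2*(6*s + 24) + w*(-22*s^2 - 84*s + 16) - 320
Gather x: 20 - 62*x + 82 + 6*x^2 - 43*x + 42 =6*x^2 - 105*x + 144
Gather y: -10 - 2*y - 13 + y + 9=-y - 14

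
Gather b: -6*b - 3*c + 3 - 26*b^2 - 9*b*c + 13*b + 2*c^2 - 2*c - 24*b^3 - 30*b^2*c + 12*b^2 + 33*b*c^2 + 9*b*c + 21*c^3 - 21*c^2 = -24*b^3 + b^2*(-30*c - 14) + b*(33*c^2 + 7) + 21*c^3 - 19*c^2 - 5*c + 3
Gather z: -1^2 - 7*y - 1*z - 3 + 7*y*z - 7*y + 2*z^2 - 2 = -14*y + 2*z^2 + z*(7*y - 1) - 6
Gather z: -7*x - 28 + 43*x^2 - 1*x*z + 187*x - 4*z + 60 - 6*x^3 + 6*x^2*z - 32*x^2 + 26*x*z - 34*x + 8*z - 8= -6*x^3 + 11*x^2 + 146*x + z*(6*x^2 + 25*x + 4) + 24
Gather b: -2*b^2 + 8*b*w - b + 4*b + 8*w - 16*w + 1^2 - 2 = -2*b^2 + b*(8*w + 3) - 8*w - 1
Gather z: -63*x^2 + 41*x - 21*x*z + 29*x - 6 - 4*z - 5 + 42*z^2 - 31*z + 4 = -63*x^2 + 70*x + 42*z^2 + z*(-21*x - 35) - 7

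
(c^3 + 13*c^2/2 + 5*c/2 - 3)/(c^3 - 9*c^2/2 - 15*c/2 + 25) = (2*c^3 + 13*c^2 + 5*c - 6)/(2*c^3 - 9*c^2 - 15*c + 50)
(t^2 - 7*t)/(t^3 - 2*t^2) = (t - 7)/(t*(t - 2))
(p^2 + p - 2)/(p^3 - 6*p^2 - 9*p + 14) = 1/(p - 7)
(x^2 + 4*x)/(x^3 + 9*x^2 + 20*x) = 1/(x + 5)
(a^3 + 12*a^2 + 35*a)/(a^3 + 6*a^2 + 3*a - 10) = a*(a + 7)/(a^2 + a - 2)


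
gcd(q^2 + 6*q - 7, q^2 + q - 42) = q + 7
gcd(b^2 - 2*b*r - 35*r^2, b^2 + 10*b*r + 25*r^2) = b + 5*r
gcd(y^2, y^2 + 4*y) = y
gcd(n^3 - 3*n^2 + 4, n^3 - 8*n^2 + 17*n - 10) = n - 2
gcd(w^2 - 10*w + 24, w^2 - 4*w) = w - 4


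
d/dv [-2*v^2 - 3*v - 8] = -4*v - 3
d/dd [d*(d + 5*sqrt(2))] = 2*d + 5*sqrt(2)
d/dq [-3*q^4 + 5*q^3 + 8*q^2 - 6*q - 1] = -12*q^3 + 15*q^2 + 16*q - 6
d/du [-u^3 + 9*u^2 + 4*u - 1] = -3*u^2 + 18*u + 4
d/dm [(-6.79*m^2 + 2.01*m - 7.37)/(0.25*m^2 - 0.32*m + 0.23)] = (1.6703*m^2 + 0.561599999999999*m - 1.8961)/(0.0625*m^4 - 0.16*m^3 + 0.2174*m^2 - 0.1472*m + 0.0529)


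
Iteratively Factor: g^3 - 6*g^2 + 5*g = (g)*(g^2 - 6*g + 5) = g*(g - 5)*(g - 1)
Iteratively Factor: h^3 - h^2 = (h)*(h^2 - h) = h*(h - 1)*(h)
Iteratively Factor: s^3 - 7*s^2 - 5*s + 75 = (s - 5)*(s^2 - 2*s - 15) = (s - 5)^2*(s + 3)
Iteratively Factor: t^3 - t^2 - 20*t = (t)*(t^2 - t - 20) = t*(t + 4)*(t - 5)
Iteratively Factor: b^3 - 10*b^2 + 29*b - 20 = (b - 5)*(b^2 - 5*b + 4) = (b - 5)*(b - 1)*(b - 4)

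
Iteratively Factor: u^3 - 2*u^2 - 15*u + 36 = (u - 3)*(u^2 + u - 12) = (u - 3)*(u + 4)*(u - 3)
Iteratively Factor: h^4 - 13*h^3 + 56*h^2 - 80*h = (h - 4)*(h^3 - 9*h^2 + 20*h) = h*(h - 4)*(h^2 - 9*h + 20) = h*(h - 5)*(h - 4)*(h - 4)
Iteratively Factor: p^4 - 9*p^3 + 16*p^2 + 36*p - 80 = (p + 2)*(p^3 - 11*p^2 + 38*p - 40) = (p - 4)*(p + 2)*(p^2 - 7*p + 10) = (p - 4)*(p - 2)*(p + 2)*(p - 5)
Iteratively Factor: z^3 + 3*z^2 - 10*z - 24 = (z - 3)*(z^2 + 6*z + 8) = (z - 3)*(z + 4)*(z + 2)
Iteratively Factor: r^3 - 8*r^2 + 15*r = (r)*(r^2 - 8*r + 15) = r*(r - 3)*(r - 5)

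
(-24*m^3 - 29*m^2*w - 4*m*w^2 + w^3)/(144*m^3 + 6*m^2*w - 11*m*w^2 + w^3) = (m + w)/(-6*m + w)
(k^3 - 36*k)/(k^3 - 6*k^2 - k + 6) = k*(k + 6)/(k^2 - 1)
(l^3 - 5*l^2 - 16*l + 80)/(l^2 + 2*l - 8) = (l^2 - 9*l + 20)/(l - 2)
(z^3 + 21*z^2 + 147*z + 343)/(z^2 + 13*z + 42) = (z^2 + 14*z + 49)/(z + 6)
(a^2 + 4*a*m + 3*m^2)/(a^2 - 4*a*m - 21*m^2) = (a + m)/(a - 7*m)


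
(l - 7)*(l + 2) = l^2 - 5*l - 14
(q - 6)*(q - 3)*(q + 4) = q^3 - 5*q^2 - 18*q + 72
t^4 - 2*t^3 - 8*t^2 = t^2*(t - 4)*(t + 2)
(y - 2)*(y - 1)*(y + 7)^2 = y^4 + 11*y^3 + 9*y^2 - 119*y + 98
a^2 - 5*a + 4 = (a - 4)*(a - 1)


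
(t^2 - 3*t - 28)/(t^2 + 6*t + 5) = (t^2 - 3*t - 28)/(t^2 + 6*t + 5)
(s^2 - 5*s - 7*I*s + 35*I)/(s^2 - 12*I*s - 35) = (s - 5)/(s - 5*I)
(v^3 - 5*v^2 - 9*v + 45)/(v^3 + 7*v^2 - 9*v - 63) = (v - 5)/(v + 7)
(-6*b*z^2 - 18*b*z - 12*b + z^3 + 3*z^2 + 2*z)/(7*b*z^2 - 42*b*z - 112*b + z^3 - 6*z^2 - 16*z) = (-6*b*z - 6*b + z^2 + z)/(7*b*z - 56*b + z^2 - 8*z)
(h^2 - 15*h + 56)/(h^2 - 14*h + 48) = (h - 7)/(h - 6)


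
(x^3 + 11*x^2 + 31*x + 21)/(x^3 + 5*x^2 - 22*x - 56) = (x^2 + 4*x + 3)/(x^2 - 2*x - 8)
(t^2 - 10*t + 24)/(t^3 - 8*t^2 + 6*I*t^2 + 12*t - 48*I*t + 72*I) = (t - 4)/(t^2 + t*(-2 + 6*I) - 12*I)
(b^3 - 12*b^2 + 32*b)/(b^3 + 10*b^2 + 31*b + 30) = b*(b^2 - 12*b + 32)/(b^3 + 10*b^2 + 31*b + 30)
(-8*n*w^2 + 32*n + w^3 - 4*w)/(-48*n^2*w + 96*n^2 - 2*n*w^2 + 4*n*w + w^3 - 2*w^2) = (w + 2)/(6*n + w)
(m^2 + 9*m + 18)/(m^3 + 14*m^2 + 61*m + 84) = (m + 6)/(m^2 + 11*m + 28)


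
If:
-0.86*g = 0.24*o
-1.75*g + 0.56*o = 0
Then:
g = 0.00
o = 0.00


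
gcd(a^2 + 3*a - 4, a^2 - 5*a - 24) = 1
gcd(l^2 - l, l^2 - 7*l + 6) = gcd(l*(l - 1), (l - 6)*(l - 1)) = l - 1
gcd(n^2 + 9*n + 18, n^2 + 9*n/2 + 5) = 1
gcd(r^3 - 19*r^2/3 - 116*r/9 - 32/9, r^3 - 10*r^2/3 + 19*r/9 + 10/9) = r + 1/3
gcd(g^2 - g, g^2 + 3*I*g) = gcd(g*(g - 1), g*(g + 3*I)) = g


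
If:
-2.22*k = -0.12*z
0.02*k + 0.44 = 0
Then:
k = -22.00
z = -407.00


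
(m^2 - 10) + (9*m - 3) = m^2 + 9*m - 13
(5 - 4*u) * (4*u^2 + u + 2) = -16*u^3 + 16*u^2 - 3*u + 10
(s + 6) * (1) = s + 6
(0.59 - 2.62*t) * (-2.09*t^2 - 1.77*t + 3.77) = 5.4758*t^3 + 3.4043*t^2 - 10.9217*t + 2.2243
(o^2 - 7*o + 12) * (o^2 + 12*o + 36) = o^4 + 5*o^3 - 36*o^2 - 108*o + 432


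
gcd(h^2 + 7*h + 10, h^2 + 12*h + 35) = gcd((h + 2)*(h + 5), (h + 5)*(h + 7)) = h + 5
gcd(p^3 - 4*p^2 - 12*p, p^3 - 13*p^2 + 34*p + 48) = p - 6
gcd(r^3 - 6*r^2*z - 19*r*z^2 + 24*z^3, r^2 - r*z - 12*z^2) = r + 3*z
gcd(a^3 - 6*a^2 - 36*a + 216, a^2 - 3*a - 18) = a - 6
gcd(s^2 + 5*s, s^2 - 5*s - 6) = 1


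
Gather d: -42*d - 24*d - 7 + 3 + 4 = -66*d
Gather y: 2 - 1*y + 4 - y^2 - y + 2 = -y^2 - 2*y + 8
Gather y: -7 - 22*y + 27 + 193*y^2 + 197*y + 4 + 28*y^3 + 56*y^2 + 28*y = 28*y^3 + 249*y^2 + 203*y + 24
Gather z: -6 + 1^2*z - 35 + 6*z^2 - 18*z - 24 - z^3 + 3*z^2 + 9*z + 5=-z^3 + 9*z^2 - 8*z - 60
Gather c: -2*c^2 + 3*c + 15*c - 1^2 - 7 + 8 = -2*c^2 + 18*c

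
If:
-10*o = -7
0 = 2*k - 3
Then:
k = 3/2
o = 7/10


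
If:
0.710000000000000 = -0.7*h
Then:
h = -1.01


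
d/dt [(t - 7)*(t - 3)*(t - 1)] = 3*t^2 - 22*t + 31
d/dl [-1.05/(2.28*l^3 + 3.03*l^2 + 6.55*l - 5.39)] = (7.182*l^2 + 6.363*l + 6.8775)/(2.28*l^3 + 3.03*l^2 + 6.55*l - 5.39)^2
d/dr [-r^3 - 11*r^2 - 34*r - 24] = -3*r^2 - 22*r - 34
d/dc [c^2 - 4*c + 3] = 2*c - 4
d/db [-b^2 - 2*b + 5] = -2*b - 2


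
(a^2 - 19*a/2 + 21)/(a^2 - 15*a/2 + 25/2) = (2*a^2 - 19*a + 42)/(2*a^2 - 15*a + 25)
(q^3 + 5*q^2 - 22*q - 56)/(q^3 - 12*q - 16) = (q + 7)/(q + 2)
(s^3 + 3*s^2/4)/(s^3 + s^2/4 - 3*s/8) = 2*s/(2*s - 1)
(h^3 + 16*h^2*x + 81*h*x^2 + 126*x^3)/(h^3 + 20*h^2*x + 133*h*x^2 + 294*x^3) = (h + 3*x)/(h + 7*x)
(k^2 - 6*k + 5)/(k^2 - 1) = (k - 5)/(k + 1)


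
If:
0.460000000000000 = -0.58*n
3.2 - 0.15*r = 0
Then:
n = -0.79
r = 21.33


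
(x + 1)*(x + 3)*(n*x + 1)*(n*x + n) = n^2*x^4 + 5*n^2*x^3 + 7*n^2*x^2 + 3*n^2*x + n*x^3 + 5*n*x^2 + 7*n*x + 3*n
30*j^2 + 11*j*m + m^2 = (5*j + m)*(6*j + m)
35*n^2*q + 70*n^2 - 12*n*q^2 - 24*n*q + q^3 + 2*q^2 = (-7*n + q)*(-5*n + q)*(q + 2)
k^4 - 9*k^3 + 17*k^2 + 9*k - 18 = (k - 6)*(k - 3)*(k - 1)*(k + 1)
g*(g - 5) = g^2 - 5*g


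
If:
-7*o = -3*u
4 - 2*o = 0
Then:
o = 2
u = 14/3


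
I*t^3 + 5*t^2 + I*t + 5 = (t - 5*I)*(t + I)*(I*t + 1)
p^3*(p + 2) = p^4 + 2*p^3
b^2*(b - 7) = b^3 - 7*b^2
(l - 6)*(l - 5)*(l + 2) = l^3 - 9*l^2 + 8*l + 60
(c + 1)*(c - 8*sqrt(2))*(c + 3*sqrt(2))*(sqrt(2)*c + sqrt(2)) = sqrt(2)*c^4 - 10*c^3 + 2*sqrt(2)*c^3 - 47*sqrt(2)*c^2 - 20*c^2 - 96*sqrt(2)*c - 10*c - 48*sqrt(2)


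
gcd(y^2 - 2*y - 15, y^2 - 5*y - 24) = y + 3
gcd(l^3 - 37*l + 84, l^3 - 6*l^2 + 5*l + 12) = l^2 - 7*l + 12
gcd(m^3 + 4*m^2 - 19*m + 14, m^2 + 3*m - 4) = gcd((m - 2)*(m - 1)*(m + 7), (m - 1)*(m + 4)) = m - 1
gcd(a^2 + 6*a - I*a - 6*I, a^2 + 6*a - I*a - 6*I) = a^2 + a*(6 - I) - 6*I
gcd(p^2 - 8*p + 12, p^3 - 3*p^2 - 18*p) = p - 6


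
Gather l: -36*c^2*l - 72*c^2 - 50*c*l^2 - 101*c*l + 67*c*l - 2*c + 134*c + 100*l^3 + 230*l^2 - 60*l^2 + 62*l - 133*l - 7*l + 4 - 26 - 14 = -72*c^2 + 132*c + 100*l^3 + l^2*(170 - 50*c) + l*(-36*c^2 - 34*c - 78) - 36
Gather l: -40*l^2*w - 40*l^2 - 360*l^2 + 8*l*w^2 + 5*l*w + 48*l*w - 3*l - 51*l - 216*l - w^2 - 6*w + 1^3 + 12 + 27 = l^2*(-40*w - 400) + l*(8*w^2 + 53*w - 270) - w^2 - 6*w + 40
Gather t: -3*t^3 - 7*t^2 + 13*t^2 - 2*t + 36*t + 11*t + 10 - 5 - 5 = -3*t^3 + 6*t^2 + 45*t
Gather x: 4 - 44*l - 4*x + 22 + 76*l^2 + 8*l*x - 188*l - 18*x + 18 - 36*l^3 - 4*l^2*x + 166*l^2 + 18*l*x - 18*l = -36*l^3 + 242*l^2 - 250*l + x*(-4*l^2 + 26*l - 22) + 44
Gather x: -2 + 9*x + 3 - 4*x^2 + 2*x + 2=-4*x^2 + 11*x + 3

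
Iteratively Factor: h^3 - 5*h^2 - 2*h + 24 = (h - 4)*(h^2 - h - 6) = (h - 4)*(h - 3)*(h + 2)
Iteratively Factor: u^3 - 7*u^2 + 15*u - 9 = (u - 3)*(u^2 - 4*u + 3) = (u - 3)*(u - 1)*(u - 3)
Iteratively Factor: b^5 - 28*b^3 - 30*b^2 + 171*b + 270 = (b - 3)*(b^4 + 3*b^3 - 19*b^2 - 87*b - 90) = (b - 3)*(b + 3)*(b^3 - 19*b - 30) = (b - 5)*(b - 3)*(b + 3)*(b^2 + 5*b + 6) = (b - 5)*(b - 3)*(b + 3)^2*(b + 2)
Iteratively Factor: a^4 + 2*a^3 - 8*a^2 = (a)*(a^3 + 2*a^2 - 8*a) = a^2*(a^2 + 2*a - 8) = a^2*(a - 2)*(a + 4)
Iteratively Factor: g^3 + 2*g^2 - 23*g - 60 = (g + 3)*(g^2 - g - 20) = (g + 3)*(g + 4)*(g - 5)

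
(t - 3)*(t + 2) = t^2 - t - 6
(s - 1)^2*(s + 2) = s^3 - 3*s + 2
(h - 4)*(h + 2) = h^2 - 2*h - 8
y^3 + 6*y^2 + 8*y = y*(y + 2)*(y + 4)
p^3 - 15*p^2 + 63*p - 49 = (p - 7)^2*(p - 1)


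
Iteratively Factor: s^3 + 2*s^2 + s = (s + 1)*(s^2 + s) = s*(s + 1)*(s + 1)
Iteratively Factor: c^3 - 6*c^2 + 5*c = (c - 1)*(c^2 - 5*c) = (c - 5)*(c - 1)*(c)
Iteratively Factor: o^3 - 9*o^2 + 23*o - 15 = (o - 5)*(o^2 - 4*o + 3) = (o - 5)*(o - 1)*(o - 3)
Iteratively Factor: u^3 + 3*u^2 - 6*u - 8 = (u + 1)*(u^2 + 2*u - 8) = (u + 1)*(u + 4)*(u - 2)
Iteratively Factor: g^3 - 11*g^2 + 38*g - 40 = (g - 4)*(g^2 - 7*g + 10) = (g - 5)*(g - 4)*(g - 2)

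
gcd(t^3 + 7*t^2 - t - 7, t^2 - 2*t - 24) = 1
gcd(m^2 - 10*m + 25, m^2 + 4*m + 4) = 1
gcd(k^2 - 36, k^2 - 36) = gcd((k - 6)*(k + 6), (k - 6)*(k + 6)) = k^2 - 36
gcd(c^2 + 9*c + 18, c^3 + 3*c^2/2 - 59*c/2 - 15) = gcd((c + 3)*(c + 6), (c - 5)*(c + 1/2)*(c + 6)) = c + 6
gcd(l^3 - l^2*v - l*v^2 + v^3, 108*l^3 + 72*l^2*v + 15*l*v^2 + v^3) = 1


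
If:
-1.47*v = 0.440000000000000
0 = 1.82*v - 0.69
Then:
No Solution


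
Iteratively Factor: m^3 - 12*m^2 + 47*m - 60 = (m - 5)*(m^2 - 7*m + 12) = (m - 5)*(m - 3)*(m - 4)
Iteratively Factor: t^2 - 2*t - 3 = (t + 1)*(t - 3)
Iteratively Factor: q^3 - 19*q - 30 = (q + 2)*(q^2 - 2*q - 15) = (q + 2)*(q + 3)*(q - 5)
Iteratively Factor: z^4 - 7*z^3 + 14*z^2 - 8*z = (z - 2)*(z^3 - 5*z^2 + 4*z) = (z - 2)*(z - 1)*(z^2 - 4*z) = (z - 4)*(z - 2)*(z - 1)*(z)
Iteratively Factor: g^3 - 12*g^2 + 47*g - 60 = (g - 5)*(g^2 - 7*g + 12) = (g - 5)*(g - 3)*(g - 4)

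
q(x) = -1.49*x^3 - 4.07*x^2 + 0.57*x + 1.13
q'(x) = -4.47*x^2 - 8.14*x + 0.57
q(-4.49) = 51.39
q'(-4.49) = -53.00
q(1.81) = -20.01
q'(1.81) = -28.81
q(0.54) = 0.02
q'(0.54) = -5.13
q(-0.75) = -0.96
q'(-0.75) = 4.16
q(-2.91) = 1.72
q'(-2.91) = -13.60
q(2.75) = -59.07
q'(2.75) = -55.62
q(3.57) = -116.50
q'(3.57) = -85.46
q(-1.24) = -2.99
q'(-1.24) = 3.79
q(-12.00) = 1982.93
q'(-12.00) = -545.43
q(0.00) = 1.13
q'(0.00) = 0.57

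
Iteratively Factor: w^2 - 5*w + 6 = (w - 3)*(w - 2)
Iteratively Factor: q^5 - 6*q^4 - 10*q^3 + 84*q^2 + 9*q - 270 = (q + 2)*(q^4 - 8*q^3 + 6*q^2 + 72*q - 135) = (q + 2)*(q + 3)*(q^3 - 11*q^2 + 39*q - 45) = (q - 3)*(q + 2)*(q + 3)*(q^2 - 8*q + 15) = (q - 3)^2*(q + 2)*(q + 3)*(q - 5)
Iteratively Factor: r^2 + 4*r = (r)*(r + 4)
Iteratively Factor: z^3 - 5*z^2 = (z)*(z^2 - 5*z) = z*(z - 5)*(z)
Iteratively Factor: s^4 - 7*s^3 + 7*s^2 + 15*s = (s - 5)*(s^3 - 2*s^2 - 3*s) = (s - 5)*(s - 3)*(s^2 + s) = (s - 5)*(s - 3)*(s + 1)*(s)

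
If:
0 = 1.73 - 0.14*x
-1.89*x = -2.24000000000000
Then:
No Solution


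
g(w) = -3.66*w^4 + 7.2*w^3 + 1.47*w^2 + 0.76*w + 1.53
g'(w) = -14.64*w^3 + 21.6*w^2 + 2.94*w + 0.76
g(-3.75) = -1084.11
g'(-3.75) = 1065.52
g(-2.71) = -330.44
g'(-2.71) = 442.80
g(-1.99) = -108.30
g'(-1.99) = 195.82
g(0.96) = 6.88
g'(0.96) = 10.54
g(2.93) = -72.26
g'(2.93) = -173.44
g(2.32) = -4.92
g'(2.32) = -58.97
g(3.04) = -92.88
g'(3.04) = -201.99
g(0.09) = 1.62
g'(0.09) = 1.19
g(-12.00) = -88131.27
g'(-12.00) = 28373.80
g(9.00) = -18637.02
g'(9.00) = -8895.74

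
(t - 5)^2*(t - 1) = t^3 - 11*t^2 + 35*t - 25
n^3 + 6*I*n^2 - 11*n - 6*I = (n + I)*(n + 2*I)*(n + 3*I)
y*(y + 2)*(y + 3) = y^3 + 5*y^2 + 6*y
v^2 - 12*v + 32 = (v - 8)*(v - 4)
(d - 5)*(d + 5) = d^2 - 25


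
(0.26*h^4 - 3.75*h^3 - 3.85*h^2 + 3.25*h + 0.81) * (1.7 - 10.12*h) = -2.6312*h^5 + 38.392*h^4 + 32.587*h^3 - 39.435*h^2 - 2.6722*h + 1.377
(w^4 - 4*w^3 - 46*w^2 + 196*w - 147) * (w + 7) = w^5 + 3*w^4 - 74*w^3 - 126*w^2 + 1225*w - 1029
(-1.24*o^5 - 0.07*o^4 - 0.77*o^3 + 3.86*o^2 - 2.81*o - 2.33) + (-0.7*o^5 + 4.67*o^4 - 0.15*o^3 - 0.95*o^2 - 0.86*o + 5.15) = -1.94*o^5 + 4.6*o^4 - 0.92*o^3 + 2.91*o^2 - 3.67*o + 2.82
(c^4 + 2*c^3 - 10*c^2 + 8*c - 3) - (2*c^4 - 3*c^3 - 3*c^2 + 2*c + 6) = -c^4 + 5*c^3 - 7*c^2 + 6*c - 9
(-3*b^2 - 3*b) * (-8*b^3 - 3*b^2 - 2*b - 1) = 24*b^5 + 33*b^4 + 15*b^3 + 9*b^2 + 3*b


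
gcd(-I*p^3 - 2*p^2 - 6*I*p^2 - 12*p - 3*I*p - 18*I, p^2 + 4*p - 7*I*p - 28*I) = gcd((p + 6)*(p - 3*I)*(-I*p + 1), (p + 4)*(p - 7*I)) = 1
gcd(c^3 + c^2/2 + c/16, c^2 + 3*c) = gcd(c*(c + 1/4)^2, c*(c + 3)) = c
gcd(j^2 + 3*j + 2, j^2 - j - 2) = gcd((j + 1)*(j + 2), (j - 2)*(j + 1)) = j + 1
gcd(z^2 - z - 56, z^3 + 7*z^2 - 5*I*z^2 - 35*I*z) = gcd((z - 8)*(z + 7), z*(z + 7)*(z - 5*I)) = z + 7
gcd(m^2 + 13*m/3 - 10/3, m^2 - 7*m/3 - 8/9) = 1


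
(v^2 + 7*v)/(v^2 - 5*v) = (v + 7)/(v - 5)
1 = 1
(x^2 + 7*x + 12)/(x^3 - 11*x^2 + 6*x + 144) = (x + 4)/(x^2 - 14*x + 48)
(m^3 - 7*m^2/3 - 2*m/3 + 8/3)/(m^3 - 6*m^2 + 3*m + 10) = (m - 4/3)/(m - 5)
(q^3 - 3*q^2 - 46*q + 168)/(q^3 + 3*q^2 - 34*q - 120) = (q^2 + 3*q - 28)/(q^2 + 9*q + 20)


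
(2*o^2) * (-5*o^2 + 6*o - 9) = -10*o^4 + 12*o^3 - 18*o^2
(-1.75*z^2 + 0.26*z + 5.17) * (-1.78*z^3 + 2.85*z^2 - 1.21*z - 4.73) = 3.115*z^5 - 5.4503*z^4 - 6.3441*z^3 + 22.6974*z^2 - 7.4855*z - 24.4541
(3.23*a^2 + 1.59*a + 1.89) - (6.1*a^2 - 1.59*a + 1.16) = -2.87*a^2 + 3.18*a + 0.73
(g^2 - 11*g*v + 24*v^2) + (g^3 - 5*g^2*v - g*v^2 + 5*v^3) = g^3 - 5*g^2*v + g^2 - g*v^2 - 11*g*v + 5*v^3 + 24*v^2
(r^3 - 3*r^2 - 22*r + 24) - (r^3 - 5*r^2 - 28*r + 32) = 2*r^2 + 6*r - 8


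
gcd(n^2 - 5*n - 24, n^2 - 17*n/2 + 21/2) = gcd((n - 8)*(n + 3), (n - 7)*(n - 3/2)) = 1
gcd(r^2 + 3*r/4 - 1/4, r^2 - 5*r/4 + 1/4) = r - 1/4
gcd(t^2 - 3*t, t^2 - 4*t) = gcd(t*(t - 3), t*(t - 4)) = t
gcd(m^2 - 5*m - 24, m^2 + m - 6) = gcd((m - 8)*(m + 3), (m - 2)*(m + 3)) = m + 3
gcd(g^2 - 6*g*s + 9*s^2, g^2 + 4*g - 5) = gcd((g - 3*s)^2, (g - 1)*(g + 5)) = 1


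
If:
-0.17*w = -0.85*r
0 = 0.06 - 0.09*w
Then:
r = 0.13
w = 0.67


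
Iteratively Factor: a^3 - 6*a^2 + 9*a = (a - 3)*(a^2 - 3*a) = a*(a - 3)*(a - 3)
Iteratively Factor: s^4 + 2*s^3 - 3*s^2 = (s - 1)*(s^3 + 3*s^2) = s*(s - 1)*(s^2 + 3*s) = s*(s - 1)*(s + 3)*(s)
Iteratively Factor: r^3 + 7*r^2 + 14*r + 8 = (r + 1)*(r^2 + 6*r + 8) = (r + 1)*(r + 2)*(r + 4)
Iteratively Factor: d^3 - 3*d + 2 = (d - 1)*(d^2 + d - 2) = (d - 1)*(d + 2)*(d - 1)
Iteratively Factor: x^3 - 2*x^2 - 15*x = (x)*(x^2 - 2*x - 15) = x*(x + 3)*(x - 5)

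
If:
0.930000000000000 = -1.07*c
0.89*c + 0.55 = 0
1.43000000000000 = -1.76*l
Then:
No Solution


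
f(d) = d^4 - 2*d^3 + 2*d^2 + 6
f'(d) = 4*d^3 - 6*d^2 + 4*d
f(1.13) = 7.30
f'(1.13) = 2.63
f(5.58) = 690.27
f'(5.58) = 530.47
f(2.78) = 38.22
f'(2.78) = 50.69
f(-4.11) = 463.98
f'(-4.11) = -395.50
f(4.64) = 312.79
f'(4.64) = 288.97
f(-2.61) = 101.59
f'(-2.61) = -122.43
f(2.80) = 39.24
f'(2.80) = 51.97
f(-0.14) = 6.05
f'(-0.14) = -0.69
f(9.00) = 5271.00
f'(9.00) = 2466.00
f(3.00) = 51.00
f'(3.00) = 66.00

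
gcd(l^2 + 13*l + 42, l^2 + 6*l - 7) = l + 7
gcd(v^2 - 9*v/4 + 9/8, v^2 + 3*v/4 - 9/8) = v - 3/4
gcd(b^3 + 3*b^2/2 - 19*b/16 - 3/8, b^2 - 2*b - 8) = b + 2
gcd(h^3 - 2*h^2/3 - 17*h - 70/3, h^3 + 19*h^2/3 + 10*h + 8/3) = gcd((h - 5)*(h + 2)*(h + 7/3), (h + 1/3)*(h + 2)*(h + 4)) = h + 2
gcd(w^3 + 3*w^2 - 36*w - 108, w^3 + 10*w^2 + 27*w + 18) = w^2 + 9*w + 18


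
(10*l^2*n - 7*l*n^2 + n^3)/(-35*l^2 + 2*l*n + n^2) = n*(-2*l + n)/(7*l + n)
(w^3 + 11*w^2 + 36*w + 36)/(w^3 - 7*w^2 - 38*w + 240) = (w^2 + 5*w + 6)/(w^2 - 13*w + 40)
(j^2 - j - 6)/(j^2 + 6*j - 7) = (j^2 - j - 6)/(j^2 + 6*j - 7)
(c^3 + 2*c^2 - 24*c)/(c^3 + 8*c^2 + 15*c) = (c^2 + 2*c - 24)/(c^2 + 8*c + 15)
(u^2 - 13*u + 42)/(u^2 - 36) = (u - 7)/(u + 6)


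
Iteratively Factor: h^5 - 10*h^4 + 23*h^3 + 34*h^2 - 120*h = (h)*(h^4 - 10*h^3 + 23*h^2 + 34*h - 120) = h*(h - 4)*(h^3 - 6*h^2 - h + 30) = h*(h - 4)*(h - 3)*(h^2 - 3*h - 10) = h*(h - 5)*(h - 4)*(h - 3)*(h + 2)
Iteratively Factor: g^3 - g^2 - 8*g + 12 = (g - 2)*(g^2 + g - 6) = (g - 2)*(g + 3)*(g - 2)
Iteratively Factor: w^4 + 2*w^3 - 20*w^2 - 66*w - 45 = (w + 1)*(w^3 + w^2 - 21*w - 45) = (w + 1)*(w + 3)*(w^2 - 2*w - 15) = (w + 1)*(w + 3)^2*(w - 5)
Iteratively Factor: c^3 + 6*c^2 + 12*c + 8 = (c + 2)*(c^2 + 4*c + 4) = (c + 2)^2*(c + 2)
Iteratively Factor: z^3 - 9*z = (z)*(z^2 - 9) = z*(z + 3)*(z - 3)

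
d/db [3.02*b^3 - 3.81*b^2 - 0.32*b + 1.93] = 9.06*b^2 - 7.62*b - 0.32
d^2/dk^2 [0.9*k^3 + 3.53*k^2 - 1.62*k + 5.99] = 5.4*k + 7.06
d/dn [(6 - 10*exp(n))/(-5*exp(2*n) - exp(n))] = 2*(-25*exp(2*n) + 30*exp(n) + 3)*exp(-n)/(25*exp(2*n) + 10*exp(n) + 1)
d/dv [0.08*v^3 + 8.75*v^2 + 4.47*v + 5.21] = 0.24*v^2 + 17.5*v + 4.47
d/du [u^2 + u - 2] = 2*u + 1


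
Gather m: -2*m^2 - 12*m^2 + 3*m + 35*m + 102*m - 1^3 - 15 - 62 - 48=-14*m^2 + 140*m - 126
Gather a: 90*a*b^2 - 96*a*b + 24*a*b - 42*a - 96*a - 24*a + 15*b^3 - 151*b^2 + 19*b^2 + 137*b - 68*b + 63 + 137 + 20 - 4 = a*(90*b^2 - 72*b - 162) + 15*b^3 - 132*b^2 + 69*b + 216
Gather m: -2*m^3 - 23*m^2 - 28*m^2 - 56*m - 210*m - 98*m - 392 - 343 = -2*m^3 - 51*m^2 - 364*m - 735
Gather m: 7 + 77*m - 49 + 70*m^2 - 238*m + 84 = 70*m^2 - 161*m + 42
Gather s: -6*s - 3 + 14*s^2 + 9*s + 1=14*s^2 + 3*s - 2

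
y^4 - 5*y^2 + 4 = (y - 2)*(y - 1)*(y + 1)*(y + 2)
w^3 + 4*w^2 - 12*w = w*(w - 2)*(w + 6)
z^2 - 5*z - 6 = (z - 6)*(z + 1)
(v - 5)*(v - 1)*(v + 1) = v^3 - 5*v^2 - v + 5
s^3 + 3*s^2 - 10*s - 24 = (s - 3)*(s + 2)*(s + 4)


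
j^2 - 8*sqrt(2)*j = j*(j - 8*sqrt(2))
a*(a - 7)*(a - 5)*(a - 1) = a^4 - 13*a^3 + 47*a^2 - 35*a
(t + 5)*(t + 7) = t^2 + 12*t + 35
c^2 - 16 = (c - 4)*(c + 4)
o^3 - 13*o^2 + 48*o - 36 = (o - 6)^2*(o - 1)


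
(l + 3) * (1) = l + 3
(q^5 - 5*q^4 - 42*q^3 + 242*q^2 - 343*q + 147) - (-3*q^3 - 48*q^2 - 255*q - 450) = q^5 - 5*q^4 - 39*q^3 + 290*q^2 - 88*q + 597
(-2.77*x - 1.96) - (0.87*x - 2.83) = 0.87 - 3.64*x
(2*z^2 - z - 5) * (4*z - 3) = 8*z^3 - 10*z^2 - 17*z + 15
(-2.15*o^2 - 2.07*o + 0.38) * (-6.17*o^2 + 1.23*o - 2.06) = 13.2655*o^4 + 10.1274*o^3 - 0.461699999999999*o^2 + 4.7316*o - 0.7828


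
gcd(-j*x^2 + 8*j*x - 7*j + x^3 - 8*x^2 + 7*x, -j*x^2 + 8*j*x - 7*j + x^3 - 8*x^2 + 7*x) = -j*x^2 + 8*j*x - 7*j + x^3 - 8*x^2 + 7*x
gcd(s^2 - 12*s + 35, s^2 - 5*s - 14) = s - 7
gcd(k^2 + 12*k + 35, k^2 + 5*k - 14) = k + 7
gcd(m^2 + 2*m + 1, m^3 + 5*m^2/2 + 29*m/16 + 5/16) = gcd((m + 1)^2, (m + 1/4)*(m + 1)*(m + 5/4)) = m + 1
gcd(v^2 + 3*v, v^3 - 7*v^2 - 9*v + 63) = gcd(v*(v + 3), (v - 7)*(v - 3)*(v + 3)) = v + 3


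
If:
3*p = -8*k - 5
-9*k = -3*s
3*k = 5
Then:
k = 5/3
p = -55/9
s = 5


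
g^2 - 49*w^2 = (g - 7*w)*(g + 7*w)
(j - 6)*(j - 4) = j^2 - 10*j + 24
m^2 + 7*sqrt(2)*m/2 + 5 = (m + sqrt(2))*(m + 5*sqrt(2)/2)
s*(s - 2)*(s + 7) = s^3 + 5*s^2 - 14*s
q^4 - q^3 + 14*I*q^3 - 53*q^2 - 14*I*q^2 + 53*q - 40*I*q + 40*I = (q + 5*I)*(q + 8*I)*(-I*q + 1)*(I*q - I)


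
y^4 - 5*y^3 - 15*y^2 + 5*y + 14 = (y - 7)*(y - 1)*(y + 1)*(y + 2)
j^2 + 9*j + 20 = (j + 4)*(j + 5)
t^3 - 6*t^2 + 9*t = t*(t - 3)^2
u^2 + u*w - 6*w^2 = (u - 2*w)*(u + 3*w)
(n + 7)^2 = n^2 + 14*n + 49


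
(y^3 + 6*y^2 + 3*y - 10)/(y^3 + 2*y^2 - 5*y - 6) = (y^3 + 6*y^2 + 3*y - 10)/(y^3 + 2*y^2 - 5*y - 6)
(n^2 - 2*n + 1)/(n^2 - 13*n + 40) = (n^2 - 2*n + 1)/(n^2 - 13*n + 40)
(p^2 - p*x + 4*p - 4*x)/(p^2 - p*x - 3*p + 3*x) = (p + 4)/(p - 3)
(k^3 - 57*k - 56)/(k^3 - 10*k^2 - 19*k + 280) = (k^2 + 8*k + 7)/(k^2 - 2*k - 35)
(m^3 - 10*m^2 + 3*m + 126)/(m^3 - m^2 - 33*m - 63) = (m - 6)/(m + 3)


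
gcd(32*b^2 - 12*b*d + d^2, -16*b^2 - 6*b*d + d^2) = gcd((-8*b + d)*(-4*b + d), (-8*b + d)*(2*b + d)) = 8*b - d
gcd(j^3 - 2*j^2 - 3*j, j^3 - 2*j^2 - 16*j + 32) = 1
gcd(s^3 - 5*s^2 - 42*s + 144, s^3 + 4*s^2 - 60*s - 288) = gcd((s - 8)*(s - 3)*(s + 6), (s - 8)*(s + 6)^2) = s^2 - 2*s - 48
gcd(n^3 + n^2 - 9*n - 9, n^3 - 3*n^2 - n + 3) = n^2 - 2*n - 3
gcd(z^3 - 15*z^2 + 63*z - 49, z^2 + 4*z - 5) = z - 1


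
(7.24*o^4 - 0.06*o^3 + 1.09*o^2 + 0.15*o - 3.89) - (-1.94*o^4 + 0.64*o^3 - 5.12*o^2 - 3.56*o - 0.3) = 9.18*o^4 - 0.7*o^3 + 6.21*o^2 + 3.71*o - 3.59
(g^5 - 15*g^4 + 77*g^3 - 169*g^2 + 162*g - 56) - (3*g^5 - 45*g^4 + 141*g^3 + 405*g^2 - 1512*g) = -2*g^5 + 30*g^4 - 64*g^3 - 574*g^2 + 1674*g - 56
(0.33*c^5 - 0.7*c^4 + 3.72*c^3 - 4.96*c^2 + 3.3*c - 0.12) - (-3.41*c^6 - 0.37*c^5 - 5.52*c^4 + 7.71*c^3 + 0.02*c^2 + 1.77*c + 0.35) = 3.41*c^6 + 0.7*c^5 + 4.82*c^4 - 3.99*c^3 - 4.98*c^2 + 1.53*c - 0.47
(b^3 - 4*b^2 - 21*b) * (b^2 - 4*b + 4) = b^5 - 8*b^4 - b^3 + 68*b^2 - 84*b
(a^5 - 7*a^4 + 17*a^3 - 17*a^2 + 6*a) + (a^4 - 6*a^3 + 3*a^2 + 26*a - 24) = a^5 - 6*a^4 + 11*a^3 - 14*a^2 + 32*a - 24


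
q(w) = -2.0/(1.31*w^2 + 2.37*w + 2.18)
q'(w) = -2.0*(-2.62*w - 2.37)/(1.31*w^2 + 2.37*w + 2.18)^2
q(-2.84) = -0.33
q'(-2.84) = -0.28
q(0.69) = -0.45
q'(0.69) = 0.42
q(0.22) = -0.72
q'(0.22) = 0.77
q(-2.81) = -0.34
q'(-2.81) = -0.29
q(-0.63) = -1.66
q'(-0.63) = 0.99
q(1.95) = -0.17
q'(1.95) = 0.11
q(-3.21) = -0.25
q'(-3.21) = -0.19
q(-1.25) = -1.58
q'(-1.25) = -1.13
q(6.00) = -0.03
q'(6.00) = 0.01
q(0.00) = -0.92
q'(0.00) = 1.00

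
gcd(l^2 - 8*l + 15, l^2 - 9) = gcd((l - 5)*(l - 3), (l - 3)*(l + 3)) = l - 3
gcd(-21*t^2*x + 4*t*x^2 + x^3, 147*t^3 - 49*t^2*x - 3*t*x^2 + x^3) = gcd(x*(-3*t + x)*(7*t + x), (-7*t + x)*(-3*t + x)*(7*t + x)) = -21*t^2 + 4*t*x + x^2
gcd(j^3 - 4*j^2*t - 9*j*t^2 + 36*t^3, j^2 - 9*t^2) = -j^2 + 9*t^2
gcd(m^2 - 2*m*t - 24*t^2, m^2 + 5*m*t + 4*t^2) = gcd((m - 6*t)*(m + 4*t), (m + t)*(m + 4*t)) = m + 4*t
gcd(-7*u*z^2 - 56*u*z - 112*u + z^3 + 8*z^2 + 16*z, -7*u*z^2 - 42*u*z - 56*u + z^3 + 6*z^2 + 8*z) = -7*u*z - 28*u + z^2 + 4*z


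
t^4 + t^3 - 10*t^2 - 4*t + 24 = (t - 2)^2*(t + 2)*(t + 3)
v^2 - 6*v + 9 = (v - 3)^2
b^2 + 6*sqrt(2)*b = b*(b + 6*sqrt(2))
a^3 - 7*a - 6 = (a - 3)*(a + 1)*(a + 2)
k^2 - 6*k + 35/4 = (k - 7/2)*(k - 5/2)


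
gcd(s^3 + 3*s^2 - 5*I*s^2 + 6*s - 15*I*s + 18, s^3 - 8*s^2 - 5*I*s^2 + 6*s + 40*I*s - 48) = s^2 - 5*I*s + 6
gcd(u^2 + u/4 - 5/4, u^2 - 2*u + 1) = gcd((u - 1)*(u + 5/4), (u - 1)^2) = u - 1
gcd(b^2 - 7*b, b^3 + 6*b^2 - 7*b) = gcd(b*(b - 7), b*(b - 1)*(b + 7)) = b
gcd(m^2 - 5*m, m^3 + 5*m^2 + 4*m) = m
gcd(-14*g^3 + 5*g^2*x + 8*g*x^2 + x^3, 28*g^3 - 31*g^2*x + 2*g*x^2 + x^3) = -7*g^2 + 6*g*x + x^2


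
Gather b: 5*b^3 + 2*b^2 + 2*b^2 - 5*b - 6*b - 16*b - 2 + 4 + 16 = 5*b^3 + 4*b^2 - 27*b + 18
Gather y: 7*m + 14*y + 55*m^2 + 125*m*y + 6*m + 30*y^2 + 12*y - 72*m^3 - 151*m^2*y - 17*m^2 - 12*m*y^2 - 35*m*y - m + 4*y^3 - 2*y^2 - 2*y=-72*m^3 + 38*m^2 + 12*m + 4*y^3 + y^2*(28 - 12*m) + y*(-151*m^2 + 90*m + 24)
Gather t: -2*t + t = -t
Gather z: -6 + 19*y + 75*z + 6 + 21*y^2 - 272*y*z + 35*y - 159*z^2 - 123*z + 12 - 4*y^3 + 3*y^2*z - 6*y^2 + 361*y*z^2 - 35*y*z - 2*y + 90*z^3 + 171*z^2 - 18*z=-4*y^3 + 15*y^2 + 52*y + 90*z^3 + z^2*(361*y + 12) + z*(3*y^2 - 307*y - 66) + 12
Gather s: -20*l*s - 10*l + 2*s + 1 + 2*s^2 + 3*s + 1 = -10*l + 2*s^2 + s*(5 - 20*l) + 2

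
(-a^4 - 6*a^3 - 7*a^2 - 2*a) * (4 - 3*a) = 3*a^5 + 14*a^4 - 3*a^3 - 22*a^2 - 8*a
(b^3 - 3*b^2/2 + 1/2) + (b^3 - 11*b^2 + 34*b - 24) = 2*b^3 - 25*b^2/2 + 34*b - 47/2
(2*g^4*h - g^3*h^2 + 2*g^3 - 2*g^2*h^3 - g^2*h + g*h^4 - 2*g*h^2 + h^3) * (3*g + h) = 6*g^5*h - g^4*h^2 + 6*g^4 - 7*g^3*h^3 - g^3*h + g^2*h^4 - 7*g^2*h^2 + g*h^5 + g*h^3 + h^4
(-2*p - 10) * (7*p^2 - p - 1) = -14*p^3 - 68*p^2 + 12*p + 10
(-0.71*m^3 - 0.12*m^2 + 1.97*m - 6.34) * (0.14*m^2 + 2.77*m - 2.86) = -0.0994*m^5 - 1.9835*m^4 + 1.974*m^3 + 4.9125*m^2 - 23.196*m + 18.1324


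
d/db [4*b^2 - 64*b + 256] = 8*b - 64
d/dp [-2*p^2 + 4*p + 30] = 4 - 4*p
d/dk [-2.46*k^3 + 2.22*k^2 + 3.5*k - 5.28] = -7.38*k^2 + 4.44*k + 3.5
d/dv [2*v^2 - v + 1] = 4*v - 1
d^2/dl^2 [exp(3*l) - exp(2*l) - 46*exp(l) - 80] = (9*exp(2*l) - 4*exp(l) - 46)*exp(l)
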